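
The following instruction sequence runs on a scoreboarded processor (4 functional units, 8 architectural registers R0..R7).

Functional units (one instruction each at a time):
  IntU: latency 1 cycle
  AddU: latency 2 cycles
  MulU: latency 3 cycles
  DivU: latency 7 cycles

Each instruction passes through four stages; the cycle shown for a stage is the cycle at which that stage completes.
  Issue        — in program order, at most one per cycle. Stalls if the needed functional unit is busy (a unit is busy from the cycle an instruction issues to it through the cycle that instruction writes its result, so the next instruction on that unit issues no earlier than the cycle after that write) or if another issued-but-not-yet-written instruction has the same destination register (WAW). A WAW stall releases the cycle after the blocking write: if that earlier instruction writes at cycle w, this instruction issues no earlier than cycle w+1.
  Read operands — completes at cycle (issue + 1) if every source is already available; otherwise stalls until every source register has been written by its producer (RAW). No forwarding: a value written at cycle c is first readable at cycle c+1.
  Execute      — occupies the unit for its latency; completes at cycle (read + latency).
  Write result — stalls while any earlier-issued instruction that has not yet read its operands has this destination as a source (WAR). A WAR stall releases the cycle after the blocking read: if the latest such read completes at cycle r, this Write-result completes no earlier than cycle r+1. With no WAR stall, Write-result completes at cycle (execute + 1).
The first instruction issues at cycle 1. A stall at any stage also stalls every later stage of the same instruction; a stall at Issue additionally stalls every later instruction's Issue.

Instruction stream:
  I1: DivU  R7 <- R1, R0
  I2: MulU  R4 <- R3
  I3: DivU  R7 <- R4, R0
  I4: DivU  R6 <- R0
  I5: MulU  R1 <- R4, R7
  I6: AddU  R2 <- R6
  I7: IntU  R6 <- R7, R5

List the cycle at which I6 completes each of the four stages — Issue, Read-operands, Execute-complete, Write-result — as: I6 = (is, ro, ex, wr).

I6 = (23, 31, 33, 34)

cycle 1: I1→DivU
cycle 2: I1 RO | I2→MulU
cycle 3: I2 RO
cycle 6: I2 EX
cycle 7: I2 WR R4
cycle 9: I1 EX
cycle 10: I1 WR R7
cycle 11: I3→DivU
cycle 12: I3 RO
cycle 19: I3 EX
cycle 20: I3 WR R7
cycle 21: I4→DivU
cycle 22: I4 RO | I5→MulU
cycle 23: I5 RO | I6→AddU
cycle 26: I5 EX
cycle 27: I5 WR R1
cycle 29: I4 EX
cycle 30: I4 WR R6
cycle 31: I6 RO | I7→IntU
cycle 32: I7 RO
cycle 33: I6 EX | I7 EX
cycle 34: I6 WR R2 | I7 WR R6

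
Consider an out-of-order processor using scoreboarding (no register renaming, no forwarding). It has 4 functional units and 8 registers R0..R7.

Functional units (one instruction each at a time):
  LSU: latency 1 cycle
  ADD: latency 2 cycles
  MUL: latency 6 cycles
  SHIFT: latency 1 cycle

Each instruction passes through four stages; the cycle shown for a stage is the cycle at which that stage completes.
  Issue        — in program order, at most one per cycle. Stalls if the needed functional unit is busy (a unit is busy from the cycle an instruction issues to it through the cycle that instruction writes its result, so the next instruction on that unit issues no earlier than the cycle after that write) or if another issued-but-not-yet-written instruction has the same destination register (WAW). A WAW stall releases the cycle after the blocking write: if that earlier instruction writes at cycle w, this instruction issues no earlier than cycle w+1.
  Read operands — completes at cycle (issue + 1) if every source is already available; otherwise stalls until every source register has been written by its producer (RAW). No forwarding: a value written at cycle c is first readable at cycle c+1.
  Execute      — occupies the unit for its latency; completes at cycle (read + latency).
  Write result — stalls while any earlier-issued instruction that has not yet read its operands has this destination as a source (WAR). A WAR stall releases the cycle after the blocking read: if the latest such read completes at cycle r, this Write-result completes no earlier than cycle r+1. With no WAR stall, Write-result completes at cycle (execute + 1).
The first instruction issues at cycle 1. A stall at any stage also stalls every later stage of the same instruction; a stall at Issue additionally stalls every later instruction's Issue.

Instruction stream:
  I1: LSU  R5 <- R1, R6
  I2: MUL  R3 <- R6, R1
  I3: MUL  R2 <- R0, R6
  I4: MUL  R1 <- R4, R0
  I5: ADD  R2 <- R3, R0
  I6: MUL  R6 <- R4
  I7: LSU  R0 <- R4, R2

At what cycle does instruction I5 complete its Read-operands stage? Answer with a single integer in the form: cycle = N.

cycle = 22

cycle 1: I1 dispatched to LSU
cycle 2: I1 operands ready · I2 dispatched to MUL
cycle 3: I1 complete · I2 operands ready
cycle 4: R5←I1
cycle 9: I2 complete
cycle 10: R3←I2
cycle 11: I3 dispatched to MUL
cycle 12: I3 operands ready
cycle 18: I3 complete
cycle 19: R2←I3
cycle 20: I4 dispatched to MUL
cycle 21: I4 operands ready · I5 dispatched to ADD
cycle 22: I5 operands ready
cycle 24: I5 complete
cycle 25: R2←I5
cycle 27: I4 complete
cycle 28: R1←I4
cycle 29: I6 dispatched to MUL
cycle 30: I6 operands ready · I7 dispatched to LSU
cycle 31: I7 operands ready
cycle 32: I7 complete
cycle 33: R0←I7
cycle 36: I6 complete
cycle 37: R6←I6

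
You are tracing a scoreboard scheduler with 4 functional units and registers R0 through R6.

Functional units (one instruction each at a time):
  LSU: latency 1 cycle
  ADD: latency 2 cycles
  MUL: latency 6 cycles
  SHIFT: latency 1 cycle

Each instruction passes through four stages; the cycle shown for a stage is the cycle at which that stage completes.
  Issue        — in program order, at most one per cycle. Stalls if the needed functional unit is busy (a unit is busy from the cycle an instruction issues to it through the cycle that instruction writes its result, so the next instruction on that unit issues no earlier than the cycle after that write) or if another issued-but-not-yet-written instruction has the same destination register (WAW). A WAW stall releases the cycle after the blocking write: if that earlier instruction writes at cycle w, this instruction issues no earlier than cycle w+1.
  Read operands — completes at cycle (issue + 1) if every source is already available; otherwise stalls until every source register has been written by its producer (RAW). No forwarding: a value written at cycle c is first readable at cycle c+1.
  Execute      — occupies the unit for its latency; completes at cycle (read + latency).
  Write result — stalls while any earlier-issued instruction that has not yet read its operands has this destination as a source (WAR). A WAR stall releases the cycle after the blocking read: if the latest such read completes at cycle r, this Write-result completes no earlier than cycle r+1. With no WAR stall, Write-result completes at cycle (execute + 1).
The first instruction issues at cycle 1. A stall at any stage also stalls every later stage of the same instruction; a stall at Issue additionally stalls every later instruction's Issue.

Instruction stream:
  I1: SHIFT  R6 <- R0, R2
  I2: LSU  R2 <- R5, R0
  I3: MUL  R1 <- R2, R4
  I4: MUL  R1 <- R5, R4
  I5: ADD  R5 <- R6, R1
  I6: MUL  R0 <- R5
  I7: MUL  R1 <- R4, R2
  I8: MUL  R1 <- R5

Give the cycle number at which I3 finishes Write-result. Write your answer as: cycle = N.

cycle = 13

c1: I1 dispatched to SHIFT
c2: I1 operands ready · I2 dispatched to LSU
c3: I1 complete · I2 operands ready · I3 dispatched to MUL
c4: R6←I1 · I2 complete
c5: R2←I2
c6: I3 operands ready
c12: I3 complete
c13: R1←I3
c14: I4 dispatched to MUL
c15: I4 operands ready · I5 dispatched to ADD
c21: I4 complete
c22: R1←I4
c23: I5 operands ready · I6 dispatched to MUL
c25: I5 complete
c26: R5←I5
c27: I6 operands ready
c33: I6 complete
c34: R0←I6
c35: I7 dispatched to MUL
c36: I7 operands ready
c42: I7 complete
c43: R1←I7
c44: I8 dispatched to MUL
c45: I8 operands ready
c51: I8 complete
c52: R1←I8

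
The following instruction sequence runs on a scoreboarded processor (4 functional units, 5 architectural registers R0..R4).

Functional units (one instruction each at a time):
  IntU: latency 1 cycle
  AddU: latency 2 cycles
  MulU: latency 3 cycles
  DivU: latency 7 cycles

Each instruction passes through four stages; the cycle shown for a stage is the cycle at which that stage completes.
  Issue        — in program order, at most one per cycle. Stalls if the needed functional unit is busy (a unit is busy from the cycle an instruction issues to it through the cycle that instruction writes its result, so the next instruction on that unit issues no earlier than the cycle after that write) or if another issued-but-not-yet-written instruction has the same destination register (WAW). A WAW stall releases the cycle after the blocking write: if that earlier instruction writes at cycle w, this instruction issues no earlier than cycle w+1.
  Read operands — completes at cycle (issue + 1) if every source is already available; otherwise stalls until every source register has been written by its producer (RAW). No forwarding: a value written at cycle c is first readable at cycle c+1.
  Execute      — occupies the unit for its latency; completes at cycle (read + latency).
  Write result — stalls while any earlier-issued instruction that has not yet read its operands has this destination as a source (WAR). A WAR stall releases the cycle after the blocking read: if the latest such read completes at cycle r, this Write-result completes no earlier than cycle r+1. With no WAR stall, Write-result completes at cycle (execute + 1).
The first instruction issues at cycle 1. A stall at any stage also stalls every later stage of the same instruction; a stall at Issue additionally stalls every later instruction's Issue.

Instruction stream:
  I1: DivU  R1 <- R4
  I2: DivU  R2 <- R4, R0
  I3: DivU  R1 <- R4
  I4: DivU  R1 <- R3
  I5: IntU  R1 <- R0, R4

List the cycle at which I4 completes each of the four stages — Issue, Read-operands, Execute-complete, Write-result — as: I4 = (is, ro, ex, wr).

cycle 1: issue I1 (DivU)
cycle 2: I1 read-ops
cycle 9: I1 finished on DivU
cycle 10: I1→R1
cycle 11: issue I2 (DivU)
cycle 12: I2 read-ops
cycle 19: I2 finished on DivU
cycle 20: I2→R2
cycle 21: issue I3 (DivU)
cycle 22: I3 read-ops
cycle 29: I3 finished on DivU
cycle 30: I3→R1
cycle 31: issue I4 (DivU)
cycle 32: I4 read-ops
cycle 39: I4 finished on DivU
cycle 40: I4→R1
cycle 41: issue I5 (IntU)
cycle 42: I5 read-ops
cycle 43: I5 finished on IntU
cycle 44: I5→R1

I4 = (31, 32, 39, 40)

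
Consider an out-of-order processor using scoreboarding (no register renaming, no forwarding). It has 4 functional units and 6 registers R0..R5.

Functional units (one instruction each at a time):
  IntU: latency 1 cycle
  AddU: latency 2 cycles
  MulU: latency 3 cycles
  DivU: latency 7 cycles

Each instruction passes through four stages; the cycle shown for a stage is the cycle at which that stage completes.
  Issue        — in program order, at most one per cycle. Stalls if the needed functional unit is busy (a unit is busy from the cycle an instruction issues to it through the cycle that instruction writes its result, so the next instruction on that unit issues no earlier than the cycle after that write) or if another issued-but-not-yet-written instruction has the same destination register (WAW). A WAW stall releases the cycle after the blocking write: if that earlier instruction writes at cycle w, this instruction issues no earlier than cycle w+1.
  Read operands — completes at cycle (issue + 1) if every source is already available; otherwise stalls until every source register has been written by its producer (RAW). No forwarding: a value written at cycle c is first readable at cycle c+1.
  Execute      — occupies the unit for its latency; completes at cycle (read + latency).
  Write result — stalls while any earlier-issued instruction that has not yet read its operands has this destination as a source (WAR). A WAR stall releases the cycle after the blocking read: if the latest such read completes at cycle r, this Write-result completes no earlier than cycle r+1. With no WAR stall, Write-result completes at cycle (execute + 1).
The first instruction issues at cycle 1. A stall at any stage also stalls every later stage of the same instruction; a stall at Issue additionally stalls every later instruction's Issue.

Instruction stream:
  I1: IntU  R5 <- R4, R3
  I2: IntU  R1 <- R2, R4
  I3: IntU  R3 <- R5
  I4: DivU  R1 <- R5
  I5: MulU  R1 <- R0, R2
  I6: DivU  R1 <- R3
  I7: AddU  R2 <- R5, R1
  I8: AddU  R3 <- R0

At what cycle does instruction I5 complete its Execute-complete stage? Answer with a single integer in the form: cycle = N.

I1: IS=1 RO=2 EX=3 WR=4
I2: IS=5 RO=6 EX=7 WR=8  [struct: IntU busy until I1 writes@4]
I3: IS=9 RO=10 EX=11 WR=12  [struct: IntU busy until I2 writes@8]
I4: IS=10 RO=11 EX=18 WR=19
I5: IS=20 RO=21 EX=24 WR=25  [WAW R1: wait I4 write@19]
I6: IS=26 RO=27 EX=34 WR=35  [WAW R1: wait I5 write@25]
I7: IS=27 RO=36 EX=38 WR=39  [RAW R1: wait I6 write@35]
I8: IS=40 RO=41 EX=43 WR=44  [struct: AddU busy until I7 writes@39]

cycle = 24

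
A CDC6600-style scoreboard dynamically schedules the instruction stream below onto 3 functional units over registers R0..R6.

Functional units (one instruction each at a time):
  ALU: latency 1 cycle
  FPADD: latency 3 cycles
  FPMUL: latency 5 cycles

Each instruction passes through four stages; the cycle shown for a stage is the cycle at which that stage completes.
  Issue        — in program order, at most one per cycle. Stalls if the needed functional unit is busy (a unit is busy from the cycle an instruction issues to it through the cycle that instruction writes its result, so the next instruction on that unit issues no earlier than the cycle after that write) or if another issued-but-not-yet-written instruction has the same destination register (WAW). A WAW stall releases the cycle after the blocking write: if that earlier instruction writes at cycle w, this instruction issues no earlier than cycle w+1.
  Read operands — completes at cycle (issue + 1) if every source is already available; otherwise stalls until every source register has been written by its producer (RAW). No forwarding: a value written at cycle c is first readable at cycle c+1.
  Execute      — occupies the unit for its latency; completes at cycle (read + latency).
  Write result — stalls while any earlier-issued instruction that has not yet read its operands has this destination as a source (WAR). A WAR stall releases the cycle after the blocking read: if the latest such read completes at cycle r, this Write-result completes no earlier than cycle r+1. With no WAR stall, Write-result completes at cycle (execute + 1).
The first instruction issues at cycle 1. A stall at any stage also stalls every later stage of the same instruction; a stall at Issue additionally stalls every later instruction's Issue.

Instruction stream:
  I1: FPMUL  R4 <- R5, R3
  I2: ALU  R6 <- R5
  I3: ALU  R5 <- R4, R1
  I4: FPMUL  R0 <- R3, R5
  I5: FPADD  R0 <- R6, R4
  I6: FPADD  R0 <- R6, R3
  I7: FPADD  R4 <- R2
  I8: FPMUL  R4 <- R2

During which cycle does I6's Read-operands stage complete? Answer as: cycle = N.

cycle = 26

  I1 | 1 | 2 | 7 | 8
  I2 | 2 | 3 | 4 | 5
  I3 | 6 | 9 | 10 | 11   struct: ALU busy until I2 writes@5 · RAW R4: wait I1 write@8
  I4 | 9 | 12 | 17 | 18   struct: FPMUL busy until I1 writes@8 · RAW R5: wait I3 write@11
  I5 | 19 | 20 | 23 | 24   WAW R0: wait I4 write@18
  I6 | 25 | 26 | 29 | 30   struct: FPADD busy until I5 writes@24
  I7 | 31 | 32 | 35 | 36   struct: FPADD busy until I6 writes@30
  I8 | 37 | 38 | 43 | 44   WAW R4: wait I7 write@36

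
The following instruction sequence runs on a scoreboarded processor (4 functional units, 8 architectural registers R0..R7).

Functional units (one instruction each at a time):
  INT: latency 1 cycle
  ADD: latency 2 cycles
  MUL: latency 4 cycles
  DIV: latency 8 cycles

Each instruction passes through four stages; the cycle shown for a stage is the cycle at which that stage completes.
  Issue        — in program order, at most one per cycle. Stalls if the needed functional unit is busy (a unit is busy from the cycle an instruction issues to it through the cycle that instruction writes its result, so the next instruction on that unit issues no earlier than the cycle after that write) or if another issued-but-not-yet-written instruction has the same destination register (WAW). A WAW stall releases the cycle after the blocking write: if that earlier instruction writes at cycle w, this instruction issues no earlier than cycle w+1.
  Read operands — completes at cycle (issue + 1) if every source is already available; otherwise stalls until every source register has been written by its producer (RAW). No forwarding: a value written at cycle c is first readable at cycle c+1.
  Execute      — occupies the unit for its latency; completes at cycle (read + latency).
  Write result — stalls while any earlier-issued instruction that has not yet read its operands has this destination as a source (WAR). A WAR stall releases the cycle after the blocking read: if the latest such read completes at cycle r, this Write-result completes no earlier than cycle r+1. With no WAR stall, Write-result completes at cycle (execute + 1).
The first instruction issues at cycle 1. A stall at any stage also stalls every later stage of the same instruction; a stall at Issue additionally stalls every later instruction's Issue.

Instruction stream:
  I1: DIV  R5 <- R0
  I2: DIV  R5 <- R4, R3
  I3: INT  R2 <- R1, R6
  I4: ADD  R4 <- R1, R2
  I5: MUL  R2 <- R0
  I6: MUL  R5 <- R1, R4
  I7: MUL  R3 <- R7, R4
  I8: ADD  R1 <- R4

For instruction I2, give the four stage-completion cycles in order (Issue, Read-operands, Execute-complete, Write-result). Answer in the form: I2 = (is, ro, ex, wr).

cycle 1: issue I1 (DIV)
cycle 2: I1 read-ops
cycle 10: I1 finished on DIV
cycle 11: I1→R5
cycle 12: issue I2 (DIV)
cycle 13: I2 read-ops, issue I3 (INT)
cycle 14: I3 read-ops, issue I4 (ADD)
cycle 15: I3 finished on INT
cycle 16: I3→R2
cycle 17: I4 read-ops, issue I5 (MUL)
cycle 18: I5 read-ops
cycle 19: I4 finished on ADD
cycle 20: I4→R4
cycle 21: I2 finished on DIV
cycle 22: I2→R5, I5 finished on MUL
cycle 23: I5→R2
cycle 24: issue I6 (MUL)
cycle 25: I6 read-ops
cycle 29: I6 finished on MUL
cycle 30: I6→R5
cycle 31: issue I7 (MUL)
cycle 32: I7 read-ops, issue I8 (ADD)
cycle 33: I8 read-ops
cycle 35: I8 finished on ADD
cycle 36: I7 finished on MUL, I8→R1
cycle 37: I7→R3

I2 = (12, 13, 21, 22)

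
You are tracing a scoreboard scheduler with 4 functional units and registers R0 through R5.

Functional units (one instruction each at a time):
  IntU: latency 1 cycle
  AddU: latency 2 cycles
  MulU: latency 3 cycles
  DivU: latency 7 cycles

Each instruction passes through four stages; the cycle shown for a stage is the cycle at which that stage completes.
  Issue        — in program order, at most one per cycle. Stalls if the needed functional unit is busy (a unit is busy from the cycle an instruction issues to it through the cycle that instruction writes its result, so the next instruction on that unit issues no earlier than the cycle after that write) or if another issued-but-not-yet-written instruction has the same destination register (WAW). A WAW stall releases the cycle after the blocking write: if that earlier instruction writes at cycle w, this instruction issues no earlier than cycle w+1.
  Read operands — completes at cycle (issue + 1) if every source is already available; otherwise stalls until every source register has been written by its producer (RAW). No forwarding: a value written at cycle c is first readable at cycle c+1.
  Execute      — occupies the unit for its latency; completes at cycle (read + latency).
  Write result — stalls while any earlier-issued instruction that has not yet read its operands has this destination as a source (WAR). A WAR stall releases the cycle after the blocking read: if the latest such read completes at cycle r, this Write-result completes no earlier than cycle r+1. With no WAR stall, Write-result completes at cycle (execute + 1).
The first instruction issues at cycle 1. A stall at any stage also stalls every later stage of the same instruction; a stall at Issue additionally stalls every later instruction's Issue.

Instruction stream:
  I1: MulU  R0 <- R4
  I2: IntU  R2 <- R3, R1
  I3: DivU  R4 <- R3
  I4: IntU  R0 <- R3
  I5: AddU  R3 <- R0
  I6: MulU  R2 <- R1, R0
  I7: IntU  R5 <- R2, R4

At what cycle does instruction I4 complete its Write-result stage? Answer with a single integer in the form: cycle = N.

cycle = 10

[I1] 1/2/5/6
[I2] 2/3/4/5
[I3] 3/4/11/12
[I4] 7/8/9/10  (WAW R0: wait I1 write@6)
[I5] 8/11/13/14  (RAW R0: wait I4 write@10)
[I6] 9/11/14/15  (RAW R0: wait I4 write@10)
[I7] 11/16/17/18  (struct: IntU busy until I4 writes@10; RAW R2: wait I6 write@15)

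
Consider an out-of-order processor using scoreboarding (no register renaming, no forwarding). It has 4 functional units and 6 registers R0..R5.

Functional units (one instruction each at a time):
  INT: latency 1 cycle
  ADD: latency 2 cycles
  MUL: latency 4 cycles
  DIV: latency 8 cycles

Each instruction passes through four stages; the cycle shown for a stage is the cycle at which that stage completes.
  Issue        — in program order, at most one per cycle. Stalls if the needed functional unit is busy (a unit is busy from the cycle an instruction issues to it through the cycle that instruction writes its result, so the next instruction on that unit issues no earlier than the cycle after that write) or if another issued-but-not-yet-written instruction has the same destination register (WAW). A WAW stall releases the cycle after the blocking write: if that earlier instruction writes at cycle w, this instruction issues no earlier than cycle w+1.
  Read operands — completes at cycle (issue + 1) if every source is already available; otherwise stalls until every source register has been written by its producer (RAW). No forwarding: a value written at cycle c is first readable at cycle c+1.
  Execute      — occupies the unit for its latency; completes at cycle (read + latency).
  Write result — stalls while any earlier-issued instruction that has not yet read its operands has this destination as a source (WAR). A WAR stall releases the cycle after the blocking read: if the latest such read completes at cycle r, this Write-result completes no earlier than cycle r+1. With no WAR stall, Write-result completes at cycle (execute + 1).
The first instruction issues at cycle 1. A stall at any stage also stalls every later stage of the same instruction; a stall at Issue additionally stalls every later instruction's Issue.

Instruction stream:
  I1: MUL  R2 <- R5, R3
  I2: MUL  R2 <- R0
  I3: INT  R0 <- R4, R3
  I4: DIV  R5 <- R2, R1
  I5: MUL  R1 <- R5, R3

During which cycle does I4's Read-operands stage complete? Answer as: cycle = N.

cycle = 15

t=1  I1→MUL
t=2  I1 RO
t=6  I1 EX
t=7  I1 WR R2
t=8  I2→MUL
t=9  I2 RO · I3→INT
t=10  I3 RO · I4→DIV
t=11  I3 EX
t=12  I3 WR R0
t=13  I2 EX
t=14  I2 WR R2
t=15  I4 RO · I5→MUL
t=23  I4 EX
t=24  I4 WR R5
t=25  I5 RO
t=29  I5 EX
t=30  I5 WR R1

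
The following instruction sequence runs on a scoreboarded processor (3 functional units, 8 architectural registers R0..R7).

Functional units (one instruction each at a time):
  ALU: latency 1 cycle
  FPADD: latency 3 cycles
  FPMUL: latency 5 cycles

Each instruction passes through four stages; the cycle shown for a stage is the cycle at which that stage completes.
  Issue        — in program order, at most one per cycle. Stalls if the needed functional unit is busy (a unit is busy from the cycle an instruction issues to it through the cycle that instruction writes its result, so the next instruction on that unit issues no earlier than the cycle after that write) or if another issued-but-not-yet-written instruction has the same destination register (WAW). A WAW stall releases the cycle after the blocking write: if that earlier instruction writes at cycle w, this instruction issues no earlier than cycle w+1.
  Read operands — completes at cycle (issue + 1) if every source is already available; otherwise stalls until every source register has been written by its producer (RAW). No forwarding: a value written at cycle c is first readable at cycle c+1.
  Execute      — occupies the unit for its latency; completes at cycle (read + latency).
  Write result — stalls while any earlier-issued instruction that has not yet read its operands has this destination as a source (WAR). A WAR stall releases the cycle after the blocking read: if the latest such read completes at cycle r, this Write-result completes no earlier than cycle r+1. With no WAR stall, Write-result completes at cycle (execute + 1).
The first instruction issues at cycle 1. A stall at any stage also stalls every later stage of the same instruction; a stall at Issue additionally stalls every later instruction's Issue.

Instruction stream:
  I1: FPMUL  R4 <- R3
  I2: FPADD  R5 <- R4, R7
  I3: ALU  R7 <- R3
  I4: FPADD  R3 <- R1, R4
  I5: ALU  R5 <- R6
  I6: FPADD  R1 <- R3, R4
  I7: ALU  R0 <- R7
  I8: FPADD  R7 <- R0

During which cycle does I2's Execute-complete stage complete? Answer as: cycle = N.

cycle = 12

[1] I1 dispatched to FPMUL
[2] I1 operands ready, I2 dispatched to FPADD
[3] I3 dispatched to ALU
[4] I3 operands ready
[5] I3 complete
[7] I1 complete
[8] R4←I1
[9] I2 operands ready
[10] R7←I3
[12] I2 complete
[13] R5←I2
[14] I4 dispatched to FPADD
[15] I4 operands ready, I5 dispatched to ALU
[16] I5 operands ready
[17] I5 complete
[18] I4 complete, R5←I5
[19] R3←I4
[20] I6 dispatched to FPADD
[21] I6 operands ready, I7 dispatched to ALU
[22] I7 operands ready
[23] I7 complete
[24] I6 complete, R0←I7
[25] R1←I6
[26] I8 dispatched to FPADD
[27] I8 operands ready
[30] I8 complete
[31] R7←I8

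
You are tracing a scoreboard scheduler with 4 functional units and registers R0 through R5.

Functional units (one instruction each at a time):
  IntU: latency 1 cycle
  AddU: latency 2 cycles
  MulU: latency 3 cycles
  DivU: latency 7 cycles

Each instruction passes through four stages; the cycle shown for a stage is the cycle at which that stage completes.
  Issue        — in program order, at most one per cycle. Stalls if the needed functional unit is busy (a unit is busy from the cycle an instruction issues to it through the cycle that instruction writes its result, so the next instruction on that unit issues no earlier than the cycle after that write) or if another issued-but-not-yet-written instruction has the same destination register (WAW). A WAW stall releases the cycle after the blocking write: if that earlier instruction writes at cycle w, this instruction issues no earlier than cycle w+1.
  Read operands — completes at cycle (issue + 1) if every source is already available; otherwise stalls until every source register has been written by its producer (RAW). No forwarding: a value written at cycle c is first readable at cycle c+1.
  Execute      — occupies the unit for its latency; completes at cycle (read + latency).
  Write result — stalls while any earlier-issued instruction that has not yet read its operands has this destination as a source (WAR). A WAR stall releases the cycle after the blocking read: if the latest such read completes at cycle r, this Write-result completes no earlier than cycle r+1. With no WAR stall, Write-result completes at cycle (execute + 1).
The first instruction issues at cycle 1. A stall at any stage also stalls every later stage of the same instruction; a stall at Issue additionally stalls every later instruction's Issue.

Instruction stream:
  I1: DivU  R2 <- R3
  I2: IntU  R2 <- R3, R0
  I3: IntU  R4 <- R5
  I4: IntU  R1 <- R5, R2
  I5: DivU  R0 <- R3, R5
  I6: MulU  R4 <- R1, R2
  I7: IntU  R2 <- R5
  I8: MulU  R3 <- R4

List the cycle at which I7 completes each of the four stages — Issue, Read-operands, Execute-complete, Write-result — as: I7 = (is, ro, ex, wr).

I1: IS=1 RO=2 EX=9 WR=10
I2: IS=11 RO=12 EX=13 WR=14  [WAW R2: wait I1 write@10]
I3: IS=15 RO=16 EX=17 WR=18  [struct: IntU busy until I2 writes@14]
I4: IS=19 RO=20 EX=21 WR=22  [struct: IntU busy until I3 writes@18]
I5: IS=20 RO=21 EX=28 WR=29
I6: IS=21 RO=23 EX=26 WR=27  [RAW R1: wait I4 write@22]
I7: IS=23 RO=24 EX=25 WR=26  [struct: IntU busy until I4 writes@22]
I8: IS=28 RO=29 EX=32 WR=33  [struct: MulU busy until I6 writes@27]

I7 = (23, 24, 25, 26)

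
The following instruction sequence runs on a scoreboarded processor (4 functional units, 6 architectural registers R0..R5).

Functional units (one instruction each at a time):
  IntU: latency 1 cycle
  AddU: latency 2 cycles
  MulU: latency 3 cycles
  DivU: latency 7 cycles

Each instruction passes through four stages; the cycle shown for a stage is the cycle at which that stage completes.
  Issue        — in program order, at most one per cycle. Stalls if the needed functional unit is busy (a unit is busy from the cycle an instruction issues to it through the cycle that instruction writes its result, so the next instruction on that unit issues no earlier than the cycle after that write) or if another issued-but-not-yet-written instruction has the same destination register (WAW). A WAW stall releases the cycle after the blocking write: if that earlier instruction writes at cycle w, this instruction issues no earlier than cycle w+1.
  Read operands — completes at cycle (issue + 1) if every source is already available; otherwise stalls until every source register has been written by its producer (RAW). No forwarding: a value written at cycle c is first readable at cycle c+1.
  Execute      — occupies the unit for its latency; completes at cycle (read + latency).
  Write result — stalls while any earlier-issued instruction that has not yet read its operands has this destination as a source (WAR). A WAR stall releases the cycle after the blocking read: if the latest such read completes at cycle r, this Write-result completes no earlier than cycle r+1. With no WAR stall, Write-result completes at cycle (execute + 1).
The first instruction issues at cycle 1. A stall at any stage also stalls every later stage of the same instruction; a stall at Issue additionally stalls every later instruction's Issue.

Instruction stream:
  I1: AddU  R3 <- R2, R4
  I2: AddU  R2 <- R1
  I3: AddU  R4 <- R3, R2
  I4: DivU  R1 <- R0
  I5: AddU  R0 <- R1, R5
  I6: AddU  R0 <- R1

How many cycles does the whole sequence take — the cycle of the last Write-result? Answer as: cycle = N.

cycle 1: I1 issues→AddU
cycle 2: I1 reads
cycle 4: I1 exec-done
cycle 5: I1 writes R3
cycle 6: I2 issues→AddU
cycle 7: I2 reads
cycle 9: I2 exec-done
cycle 10: I2 writes R2
cycle 11: I3 issues→AddU
cycle 12: I3 reads; I4 issues→DivU
cycle 13: I4 reads
cycle 14: I3 exec-done
cycle 15: I3 writes R4
cycle 16: I5 issues→AddU
cycle 20: I4 exec-done
cycle 21: I4 writes R1
cycle 22: I5 reads
cycle 24: I5 exec-done
cycle 25: I5 writes R0
cycle 26: I6 issues→AddU
cycle 27: I6 reads
cycle 29: I6 exec-done
cycle 30: I6 writes R0

cycle = 30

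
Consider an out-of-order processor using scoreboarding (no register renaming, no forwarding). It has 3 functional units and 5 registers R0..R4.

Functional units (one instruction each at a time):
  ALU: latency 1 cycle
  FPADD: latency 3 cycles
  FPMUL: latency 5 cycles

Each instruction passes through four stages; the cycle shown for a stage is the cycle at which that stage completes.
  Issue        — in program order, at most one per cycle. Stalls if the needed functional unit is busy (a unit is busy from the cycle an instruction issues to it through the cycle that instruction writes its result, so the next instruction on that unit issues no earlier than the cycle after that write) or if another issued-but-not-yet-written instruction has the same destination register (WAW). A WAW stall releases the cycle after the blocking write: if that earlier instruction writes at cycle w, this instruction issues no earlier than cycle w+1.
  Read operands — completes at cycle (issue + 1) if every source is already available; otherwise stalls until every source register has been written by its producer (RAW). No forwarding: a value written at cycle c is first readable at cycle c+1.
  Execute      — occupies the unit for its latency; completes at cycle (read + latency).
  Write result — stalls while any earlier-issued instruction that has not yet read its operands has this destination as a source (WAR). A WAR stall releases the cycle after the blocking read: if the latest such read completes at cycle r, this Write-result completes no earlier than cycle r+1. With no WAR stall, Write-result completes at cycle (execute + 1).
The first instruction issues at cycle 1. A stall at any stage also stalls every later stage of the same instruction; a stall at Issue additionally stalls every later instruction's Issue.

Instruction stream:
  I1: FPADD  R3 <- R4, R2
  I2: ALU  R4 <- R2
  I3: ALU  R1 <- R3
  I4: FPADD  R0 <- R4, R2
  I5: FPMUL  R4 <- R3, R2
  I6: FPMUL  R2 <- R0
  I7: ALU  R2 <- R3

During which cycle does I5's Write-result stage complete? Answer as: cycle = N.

cycle = 15

[1] I1 dispatched to FPADD
[2] I1 operands ready | I2 dispatched to ALU
[3] I2 operands ready
[4] I2 complete
[5] I1 complete | R4←I2
[6] R3←I1 | I3 dispatched to ALU
[7] I3 operands ready | I4 dispatched to FPADD
[8] I3 complete | I4 operands ready | I5 dispatched to FPMUL
[9] R1←I3 | I5 operands ready
[11] I4 complete
[12] R0←I4
[14] I5 complete
[15] R4←I5
[16] I6 dispatched to FPMUL
[17] I6 operands ready
[22] I6 complete
[23] R2←I6
[24] I7 dispatched to ALU
[25] I7 operands ready
[26] I7 complete
[27] R2←I7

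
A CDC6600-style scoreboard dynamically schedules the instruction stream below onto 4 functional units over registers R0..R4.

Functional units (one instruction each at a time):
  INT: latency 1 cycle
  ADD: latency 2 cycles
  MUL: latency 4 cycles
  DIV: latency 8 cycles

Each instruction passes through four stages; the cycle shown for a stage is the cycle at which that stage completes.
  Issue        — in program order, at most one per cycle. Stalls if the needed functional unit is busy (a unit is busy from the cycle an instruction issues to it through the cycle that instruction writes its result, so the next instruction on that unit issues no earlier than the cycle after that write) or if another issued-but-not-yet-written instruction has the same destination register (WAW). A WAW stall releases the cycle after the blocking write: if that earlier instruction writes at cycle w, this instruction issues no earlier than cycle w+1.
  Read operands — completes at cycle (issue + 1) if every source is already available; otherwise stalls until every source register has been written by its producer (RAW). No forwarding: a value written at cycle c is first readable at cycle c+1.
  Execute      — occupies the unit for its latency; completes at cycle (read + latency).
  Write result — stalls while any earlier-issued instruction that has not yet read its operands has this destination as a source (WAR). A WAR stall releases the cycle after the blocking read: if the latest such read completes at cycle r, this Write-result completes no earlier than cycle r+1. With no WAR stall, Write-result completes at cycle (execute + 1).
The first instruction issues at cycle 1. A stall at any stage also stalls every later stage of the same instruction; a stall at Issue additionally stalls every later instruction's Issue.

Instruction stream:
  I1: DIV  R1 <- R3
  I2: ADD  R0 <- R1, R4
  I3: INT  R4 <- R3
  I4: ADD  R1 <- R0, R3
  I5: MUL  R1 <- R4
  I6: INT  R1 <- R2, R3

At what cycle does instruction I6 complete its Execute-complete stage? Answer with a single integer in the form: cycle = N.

cycle = 30

1) issue 1, read 2, done 10, write 11
2) issue 2, read 12, done 14, write 15  <RAW R1: wait I1 write@11>
3) issue 3, read 4, done 5, write 13  <WAR R4: wait I2 read@12>
4) issue 16, read 17, done 19, write 20  <struct: ADD busy until I2 writes@15>
5) issue 21, read 22, done 26, write 27  <WAW R1: wait I4 write@20>
6) issue 28, read 29, done 30, write 31  <WAW R1: wait I5 write@27>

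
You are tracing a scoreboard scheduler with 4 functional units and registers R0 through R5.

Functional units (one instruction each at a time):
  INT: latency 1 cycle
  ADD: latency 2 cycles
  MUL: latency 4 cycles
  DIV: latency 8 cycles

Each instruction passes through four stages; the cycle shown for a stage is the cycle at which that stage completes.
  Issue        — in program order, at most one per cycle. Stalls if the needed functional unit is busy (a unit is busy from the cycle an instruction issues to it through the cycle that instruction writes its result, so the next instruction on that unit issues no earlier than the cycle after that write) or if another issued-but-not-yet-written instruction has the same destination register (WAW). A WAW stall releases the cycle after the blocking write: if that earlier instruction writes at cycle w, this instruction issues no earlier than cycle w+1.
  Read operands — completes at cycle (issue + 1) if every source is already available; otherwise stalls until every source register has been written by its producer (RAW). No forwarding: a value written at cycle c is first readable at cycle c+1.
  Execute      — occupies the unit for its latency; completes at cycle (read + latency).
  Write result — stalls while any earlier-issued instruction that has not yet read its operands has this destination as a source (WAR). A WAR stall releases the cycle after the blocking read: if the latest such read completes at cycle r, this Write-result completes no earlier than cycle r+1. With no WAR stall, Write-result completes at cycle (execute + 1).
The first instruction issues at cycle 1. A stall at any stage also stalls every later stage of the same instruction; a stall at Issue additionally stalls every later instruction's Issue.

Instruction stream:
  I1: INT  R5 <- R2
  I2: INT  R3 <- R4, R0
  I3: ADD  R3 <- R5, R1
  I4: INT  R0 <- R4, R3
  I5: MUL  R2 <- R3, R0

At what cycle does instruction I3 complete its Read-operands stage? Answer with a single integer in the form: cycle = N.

I1: IS=1 RO=2 EX=3 WR=4
I2: IS=5 RO=6 EX=7 WR=8  [struct: INT busy until I1 writes@4]
I3: IS=9 RO=10 EX=12 WR=13  [WAW R3: wait I2 write@8]
I4: IS=10 RO=14 EX=15 WR=16  [RAW R3: wait I3 write@13]
I5: IS=11 RO=17 EX=21 WR=22  [RAW R0: wait I4 write@16]

cycle = 10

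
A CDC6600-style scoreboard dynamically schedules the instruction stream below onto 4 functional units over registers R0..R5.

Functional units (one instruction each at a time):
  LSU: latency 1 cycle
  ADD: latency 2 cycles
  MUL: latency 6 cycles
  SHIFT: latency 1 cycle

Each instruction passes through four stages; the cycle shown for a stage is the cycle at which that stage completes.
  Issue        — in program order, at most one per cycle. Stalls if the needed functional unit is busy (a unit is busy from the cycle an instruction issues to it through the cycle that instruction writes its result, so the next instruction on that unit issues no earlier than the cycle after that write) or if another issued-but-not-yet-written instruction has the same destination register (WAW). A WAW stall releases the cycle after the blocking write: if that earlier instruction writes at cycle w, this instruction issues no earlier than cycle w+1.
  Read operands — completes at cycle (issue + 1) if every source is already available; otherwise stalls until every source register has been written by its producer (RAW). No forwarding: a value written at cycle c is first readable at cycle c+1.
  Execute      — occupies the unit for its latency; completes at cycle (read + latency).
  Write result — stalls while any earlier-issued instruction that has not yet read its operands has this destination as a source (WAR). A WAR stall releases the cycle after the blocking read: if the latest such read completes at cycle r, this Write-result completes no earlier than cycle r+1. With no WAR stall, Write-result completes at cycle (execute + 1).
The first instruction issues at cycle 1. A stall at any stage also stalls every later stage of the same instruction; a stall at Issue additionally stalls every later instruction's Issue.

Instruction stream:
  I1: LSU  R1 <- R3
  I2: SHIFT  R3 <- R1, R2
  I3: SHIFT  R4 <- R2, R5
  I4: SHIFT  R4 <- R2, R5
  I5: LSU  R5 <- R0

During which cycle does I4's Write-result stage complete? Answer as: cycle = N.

[I1] 1/2/3/4
[I2] 2/5/6/7  (RAW R1: wait I1 write@4)
[I3] 8/9/10/11  (struct: SHIFT busy until I2 writes@7)
[I4] 12/13/14/15  (struct: SHIFT busy until I3 writes@11)
[I5] 13/14/15/16

cycle = 15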